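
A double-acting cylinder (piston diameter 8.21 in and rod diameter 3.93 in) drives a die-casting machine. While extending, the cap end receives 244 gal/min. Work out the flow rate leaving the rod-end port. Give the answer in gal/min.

Q_out ≈ 188 gal/min

Cap-side area A_cap = π/4 × (8.21 in)² = 52.94 in^2
Rod-side annular area A_ann = π/4 × (8.21² − 3.93²) = 40.81 in^2
Piston speed v = Q_in/A_cap; rod-end outflow Q_out = v × A_ann = Q_in × A_ann/A_cap.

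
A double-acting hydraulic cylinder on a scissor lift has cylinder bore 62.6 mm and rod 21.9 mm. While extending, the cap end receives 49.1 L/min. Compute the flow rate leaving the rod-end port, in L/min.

Q_out ≈ 43.1 L/min

Cap-side area A_cap = π/4 × (62.6 mm)² = 3078 mm^2
Rod-side annular area A_ann = π/4 × (62.6² − 21.9²) = 2701 mm^2
Piston speed v = Q_in/A_cap; rod-end outflow Q_out = v × A_ann = Q_in × A_ann/A_cap.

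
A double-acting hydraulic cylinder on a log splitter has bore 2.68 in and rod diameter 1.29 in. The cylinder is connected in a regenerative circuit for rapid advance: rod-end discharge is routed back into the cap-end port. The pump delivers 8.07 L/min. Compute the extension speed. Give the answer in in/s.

In regeneration the rod-end outflow joins the pump flow into the cap end, so the net volume the pump must supply per unit advance equals the rod cross-section area.
Rod cross-section A_rod = π/4 × (1.29 in)² = 1.307 in^2
v = Q_pump / A_rod

v ≈ 6.28 in/s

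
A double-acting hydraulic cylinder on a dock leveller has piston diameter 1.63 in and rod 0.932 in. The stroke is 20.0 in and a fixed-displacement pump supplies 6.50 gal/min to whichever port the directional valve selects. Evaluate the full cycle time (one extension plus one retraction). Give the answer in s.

t ≈ 2.79 s

Cap-side area A_cap = π/4 × (1.63 in)² = 2.087 in^2
Rod-side annular area A_ann = π/4 × (1.63² − 0.932²) = 1.405 in^2
t_ext = A_cap·L/Q = 1.668 s
t_ret = A_ann·L/Q = 1.122 s
t_cycle = t_ext + t_ret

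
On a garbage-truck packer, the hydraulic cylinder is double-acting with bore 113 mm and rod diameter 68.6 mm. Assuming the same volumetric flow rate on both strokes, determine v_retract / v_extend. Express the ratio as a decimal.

Cap-side area A_cap = π/4 × (113 mm)² = 10030 mm^2
Rod-side annular area A_ann = π/4 × (113² − 68.6²) = 6333 mm^2
For equal Q, v ∝ 1/A, so v_ret/v_ext = A_cap/A_ann.

v_ret/v_ext ≈ 1.58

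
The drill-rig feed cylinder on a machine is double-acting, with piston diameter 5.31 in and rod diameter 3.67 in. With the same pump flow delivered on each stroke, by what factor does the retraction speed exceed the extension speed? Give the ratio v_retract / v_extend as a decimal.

Cap-side area A_cap = π/4 × (5.31 in)² = 22.15 in^2
Rod-side annular area A_ann = π/4 × (5.31² − 3.67²) = 11.57 in^2
For equal Q, v ∝ 1/A, so v_ret/v_ext = A_cap/A_ann.

v_ret/v_ext ≈ 1.91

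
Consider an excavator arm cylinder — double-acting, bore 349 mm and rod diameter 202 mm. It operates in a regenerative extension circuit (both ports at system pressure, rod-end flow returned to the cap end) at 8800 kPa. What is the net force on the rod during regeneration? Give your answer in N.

With equal pressure on both faces, forces on the annular region cancel; the net push is pressure × rod cross-section.
Rod cross-section A_rod = π/4 × (202 mm)² = 32050 mm^2
F = P × A_rod

F ≈ 2.82e5 N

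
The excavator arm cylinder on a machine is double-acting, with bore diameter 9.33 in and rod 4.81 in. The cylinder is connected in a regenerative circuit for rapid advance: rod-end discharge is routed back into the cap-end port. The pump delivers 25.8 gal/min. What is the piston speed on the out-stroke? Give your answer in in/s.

In regeneration the rod-end outflow joins the pump flow into the cap end, so the net volume the pump must supply per unit advance equals the rod cross-section area.
Rod cross-section A_rod = π/4 × (4.81 in)² = 18.17 in^2
v = Q_pump / A_rod

v ≈ 5.47 in/s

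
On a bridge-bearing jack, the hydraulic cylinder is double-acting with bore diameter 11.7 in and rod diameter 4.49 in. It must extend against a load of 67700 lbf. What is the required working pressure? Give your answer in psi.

P ≈ 630 psi

Cap-side area A_cap = π/4 × (11.7 in)² = 107.5 in^2
P = F / A = 67700 lbf / A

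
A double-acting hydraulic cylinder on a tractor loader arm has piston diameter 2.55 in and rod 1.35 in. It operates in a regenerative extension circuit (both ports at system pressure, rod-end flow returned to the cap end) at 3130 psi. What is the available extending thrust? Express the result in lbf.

F ≈ 4480 lbf

With equal pressure on both faces, forces on the annular region cancel; the net push is pressure × rod cross-section.
Rod cross-section A_rod = π/4 × (1.35 in)² = 1.431 in^2
F = P × A_rod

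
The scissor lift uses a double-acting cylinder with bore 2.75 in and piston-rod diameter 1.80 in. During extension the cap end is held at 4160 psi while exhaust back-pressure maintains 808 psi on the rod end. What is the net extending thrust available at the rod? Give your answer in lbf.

Cap-side area A_cap = π/4 × (2.75 in)² = 5.940 in^2
Rod-side annular area A_ann = π/4 × (2.75² − 1.80²) = 3.395 in^2
Net thrust = P_cap·A_cap − P_rod·A_ann = 24710 lbf − 2743 lbf

F ≈ 22000 lbf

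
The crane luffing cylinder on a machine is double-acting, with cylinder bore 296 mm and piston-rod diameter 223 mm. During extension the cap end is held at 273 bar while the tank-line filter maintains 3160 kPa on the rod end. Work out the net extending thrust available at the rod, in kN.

Cap-side area A_cap = π/4 × (296 mm)² = 68810 mm^2
Rod-side annular area A_ann = π/4 × (296² − 223²) = 29760 mm^2
Net thrust = P_cap·A_cap − P_rod·A_ann = 1879 kN − 94.03 kN

F ≈ 1780 kN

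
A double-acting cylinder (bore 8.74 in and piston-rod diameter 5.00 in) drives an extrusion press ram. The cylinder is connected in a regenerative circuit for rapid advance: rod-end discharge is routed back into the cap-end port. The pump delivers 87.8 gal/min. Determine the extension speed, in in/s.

In regeneration the rod-end outflow joins the pump flow into the cap end, so the net volume the pump must supply per unit advance equals the rod cross-section area.
Rod cross-section A_rod = π/4 × (5.00 in)² = 19.63 in^2
v = Q_pump / A_rod

v ≈ 17.2 in/s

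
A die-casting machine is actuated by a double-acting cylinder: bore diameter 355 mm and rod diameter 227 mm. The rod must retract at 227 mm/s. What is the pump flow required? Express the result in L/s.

Q ≈ 13.3 L/s

Rod-side annular area A_ann = π/4 × (355² − 227²) = 58510 mm^2
Q = A × v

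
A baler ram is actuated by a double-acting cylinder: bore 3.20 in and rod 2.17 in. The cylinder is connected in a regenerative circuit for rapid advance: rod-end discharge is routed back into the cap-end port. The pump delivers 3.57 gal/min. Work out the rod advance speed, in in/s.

v ≈ 3.72 in/s

In regeneration the rod-end outflow joins the pump flow into the cap end, so the net volume the pump must supply per unit advance equals the rod cross-section area.
Rod cross-section A_rod = π/4 × (2.17 in)² = 3.698 in^2
v = Q_pump / A_rod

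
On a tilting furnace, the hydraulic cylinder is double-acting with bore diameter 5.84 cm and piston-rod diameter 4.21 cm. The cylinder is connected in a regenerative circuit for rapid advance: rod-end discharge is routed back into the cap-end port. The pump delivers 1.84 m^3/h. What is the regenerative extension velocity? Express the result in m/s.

In regeneration the rod-end outflow joins the pump flow into the cap end, so the net volume the pump must supply per unit advance equals the rod cross-section area.
Rod cross-section A_rod = π/4 × (4.21 cm)² = 13.92 cm^2
v = Q_pump / A_rod

v ≈ 0.367 m/s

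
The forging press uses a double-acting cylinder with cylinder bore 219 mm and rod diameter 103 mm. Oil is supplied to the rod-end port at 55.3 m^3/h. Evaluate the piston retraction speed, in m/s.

Rod-side annular area A_ann = π/4 × (219² − 103²) = 29340 mm^2
Flow into the rod-end port fills the annular volume.
v = Q / A

v ≈ 0.524 m/s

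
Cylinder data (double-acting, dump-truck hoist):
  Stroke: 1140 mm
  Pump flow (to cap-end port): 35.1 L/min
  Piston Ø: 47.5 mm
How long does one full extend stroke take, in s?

t ≈ 3.45 s

Cap-side area A_cap = π/4 × (47.5 mm)² = 1772 mm^2
Swept volume V = A × L; t = V / Q = A·L / Q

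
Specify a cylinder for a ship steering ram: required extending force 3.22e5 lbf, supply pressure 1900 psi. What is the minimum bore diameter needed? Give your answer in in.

D ≈ 14.7 in

Extension force acts on the full piston face: F = P × (π/4)D².
D = √(4F / (πP)) = √(4 × 3.22e5 lbf / (π × 1900 psi))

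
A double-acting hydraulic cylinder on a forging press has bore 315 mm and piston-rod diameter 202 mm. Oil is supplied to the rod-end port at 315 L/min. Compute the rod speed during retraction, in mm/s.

v ≈ 114 mm/s

Rod-side annular area A_ann = π/4 × (315² − 202²) = 45880 mm^2
Flow into the rod-end port fills the annular volume.
v = Q / A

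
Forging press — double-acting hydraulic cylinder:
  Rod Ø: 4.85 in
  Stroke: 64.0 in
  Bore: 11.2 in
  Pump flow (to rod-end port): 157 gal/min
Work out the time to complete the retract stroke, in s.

t ≈ 8.48 s

Rod-side annular area A_ann = π/4 × (11.2² − 4.85²) = 80.05 in^2
Swept volume V = A × L; t = V / Q = A·L / Q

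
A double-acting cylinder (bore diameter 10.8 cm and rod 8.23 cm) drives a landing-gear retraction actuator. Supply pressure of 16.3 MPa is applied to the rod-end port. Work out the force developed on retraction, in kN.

F ≈ 62.6 kN

Rod-side annular area A_ann = π/4 × (10.8² − 8.23²) = 38.41 cm^2
On retraction the pressure acts on the annular area (bore minus rod).
F = P × A_ann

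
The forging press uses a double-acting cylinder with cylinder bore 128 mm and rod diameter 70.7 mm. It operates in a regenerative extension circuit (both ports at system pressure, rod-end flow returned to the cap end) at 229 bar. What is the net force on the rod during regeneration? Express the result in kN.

F ≈ 89.9 kN

With equal pressure on both faces, forces on the annular region cancel; the net push is pressure × rod cross-section.
Rod cross-section A_rod = π/4 × (70.7 mm)² = 3926 mm^2
F = P × A_rod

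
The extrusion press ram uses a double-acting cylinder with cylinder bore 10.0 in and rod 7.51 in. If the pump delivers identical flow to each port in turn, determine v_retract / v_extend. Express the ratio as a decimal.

v_ret/v_ext ≈ 2.29

Cap-side area A_cap = π/4 × (10.0 in)² = 78.54 in^2
Rod-side annular area A_ann = π/4 × (10.0² − 7.51²) = 34.24 in^2
For equal Q, v ∝ 1/A, so v_ret/v_ext = A_cap/A_ann.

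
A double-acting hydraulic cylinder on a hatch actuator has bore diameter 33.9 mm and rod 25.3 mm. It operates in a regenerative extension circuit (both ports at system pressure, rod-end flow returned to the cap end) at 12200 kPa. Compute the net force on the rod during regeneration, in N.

F ≈ 6130 N

With equal pressure on both faces, forces on the annular region cancel; the net push is pressure × rod cross-section.
Rod cross-section A_rod = π/4 × (25.3 mm)² = 502.7 mm^2
F = P × A_rod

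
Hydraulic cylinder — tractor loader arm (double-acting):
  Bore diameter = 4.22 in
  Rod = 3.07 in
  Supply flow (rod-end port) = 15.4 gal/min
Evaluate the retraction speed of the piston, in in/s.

v ≈ 9.00 in/s

Rod-side annular area A_ann = π/4 × (4.22² − 3.07²) = 6.584 in^2
Flow into the rod-end port fills the annular volume.
v = Q / A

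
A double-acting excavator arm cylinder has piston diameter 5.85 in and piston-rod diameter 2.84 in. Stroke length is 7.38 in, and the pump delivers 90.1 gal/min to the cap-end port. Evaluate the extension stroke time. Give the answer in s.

Cap-side area A_cap = π/4 × (5.85 in)² = 26.88 in^2
Swept volume V = A × L; t = V / Q = A·L / Q

t ≈ 0.572 s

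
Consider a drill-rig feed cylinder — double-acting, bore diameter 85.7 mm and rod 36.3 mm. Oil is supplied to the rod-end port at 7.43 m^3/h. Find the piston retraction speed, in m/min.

Rod-side annular area A_ann = π/4 × (85.7² − 36.3²) = 4733 mm^2
Flow into the rod-end port fills the annular volume.
v = Q / A

v ≈ 26.2 m/min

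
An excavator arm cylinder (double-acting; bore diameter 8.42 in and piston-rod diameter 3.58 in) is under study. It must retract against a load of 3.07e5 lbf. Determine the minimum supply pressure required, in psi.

Rod-side annular area A_ann = π/4 × (8.42² − 3.58²) = 45.62 in^2
Retraction: pressure acts on the annular area.
P = F / A = 3.07e5 lbf / A

P ≈ 6730 psi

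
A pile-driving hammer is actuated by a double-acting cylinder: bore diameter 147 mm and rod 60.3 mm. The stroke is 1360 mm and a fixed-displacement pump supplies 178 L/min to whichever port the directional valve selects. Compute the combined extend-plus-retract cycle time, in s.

Cap-side area A_cap = π/4 × (147 mm)² = 16970 mm^2
Rod-side annular area A_ann = π/4 × (147² − 60.3²) = 14120 mm^2
t_ext = A_cap·L/Q = 7.780 s
t_ret = A_ann·L/Q = 6.471 s
t_cycle = t_ext + t_ret

t ≈ 14.3 s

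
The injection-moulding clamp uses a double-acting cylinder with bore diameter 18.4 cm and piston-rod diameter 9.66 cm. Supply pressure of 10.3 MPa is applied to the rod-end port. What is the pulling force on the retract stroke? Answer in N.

Rod-side annular area A_ann = π/4 × (18.4² − 9.66²) = 192.6 cm^2
On retraction the pressure acts on the annular area (bore minus rod).
F = P × A_ann

F ≈ 1.98e5 N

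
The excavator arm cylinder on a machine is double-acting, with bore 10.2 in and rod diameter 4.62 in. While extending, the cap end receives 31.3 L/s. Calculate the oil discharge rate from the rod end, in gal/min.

Cap-side area A_cap = π/4 × (10.2 in)² = 81.71 in^2
Rod-side annular area A_ann = π/4 × (10.2² − 4.62²) = 64.95 in^2
Piston speed v = Q_in/A_cap; rod-end outflow Q_out = v × A_ann = Q_in × A_ann/A_cap.

Q_out ≈ 394 gal/min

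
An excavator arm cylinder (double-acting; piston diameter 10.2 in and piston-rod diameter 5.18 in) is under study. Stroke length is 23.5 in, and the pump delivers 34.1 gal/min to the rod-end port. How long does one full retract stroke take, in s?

Rod-side annular area A_ann = π/4 × (10.2² − 5.18²) = 60.64 in^2
Swept volume V = A × L; t = V / Q = A·L / Q

t ≈ 10.9 s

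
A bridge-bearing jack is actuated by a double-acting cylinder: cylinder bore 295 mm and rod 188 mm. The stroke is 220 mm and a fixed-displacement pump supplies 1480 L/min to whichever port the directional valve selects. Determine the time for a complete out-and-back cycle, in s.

Cap-side area A_cap = π/4 × (295 mm)² = 68350 mm^2
Rod-side annular area A_ann = π/4 × (295² − 188²) = 40590 mm^2
t_ext = A_cap·L/Q = 0.6096 s
t_ret = A_ann·L/Q = 0.3620 s
t_cycle = t_ext + t_ret

t ≈ 0.972 s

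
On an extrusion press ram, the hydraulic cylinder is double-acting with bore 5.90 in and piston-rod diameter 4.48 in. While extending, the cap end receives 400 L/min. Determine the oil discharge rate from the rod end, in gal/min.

Q_out ≈ 44.7 gal/min

Cap-side area A_cap = π/4 × (5.90 in)² = 27.34 in^2
Rod-side annular area A_ann = π/4 × (5.90² − 4.48²) = 11.58 in^2
Piston speed v = Q_in/A_cap; rod-end outflow Q_out = v × A_ann = Q_in × A_ann/A_cap.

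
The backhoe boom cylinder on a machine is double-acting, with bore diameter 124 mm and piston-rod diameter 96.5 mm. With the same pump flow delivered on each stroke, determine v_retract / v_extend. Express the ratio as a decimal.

Cap-side area A_cap = π/4 × (124 mm)² = 12080 mm^2
Rod-side annular area A_ann = π/4 × (124² − 96.5²) = 4762 mm^2
For equal Q, v ∝ 1/A, so v_ret/v_ext = A_cap/A_ann.

v_ret/v_ext ≈ 2.54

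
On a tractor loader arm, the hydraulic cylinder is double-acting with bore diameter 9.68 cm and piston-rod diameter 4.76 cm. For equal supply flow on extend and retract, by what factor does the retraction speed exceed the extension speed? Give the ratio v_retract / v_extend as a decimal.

Cap-side area A_cap = π/4 × (9.68 cm)² = 73.59 cm^2
Rod-side annular area A_ann = π/4 × (9.68² − 4.76²) = 55.80 cm^2
For equal Q, v ∝ 1/A, so v_ret/v_ext = A_cap/A_ann.

v_ret/v_ext ≈ 1.32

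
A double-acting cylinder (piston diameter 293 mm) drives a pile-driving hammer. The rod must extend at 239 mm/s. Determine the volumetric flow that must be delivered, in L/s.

Cap-side area A_cap = π/4 × (293 mm)² = 67430 mm^2
Q = A × v

Q ≈ 16.1 L/s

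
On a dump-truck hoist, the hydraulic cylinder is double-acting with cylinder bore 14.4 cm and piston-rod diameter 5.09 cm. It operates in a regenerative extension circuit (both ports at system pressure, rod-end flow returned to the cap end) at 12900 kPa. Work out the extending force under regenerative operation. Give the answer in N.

F ≈ 26200 N

With equal pressure on both faces, forces on the annular region cancel; the net push is pressure × rod cross-section.
Rod cross-section A_rod = π/4 × (5.09 cm)² = 20.35 cm^2
F = P × A_rod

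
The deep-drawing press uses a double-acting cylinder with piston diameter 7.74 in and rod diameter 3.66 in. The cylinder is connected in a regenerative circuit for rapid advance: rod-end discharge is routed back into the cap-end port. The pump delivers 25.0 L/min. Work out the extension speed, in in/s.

In regeneration the rod-end outflow joins the pump flow into the cap end, so the net volume the pump must supply per unit advance equals the rod cross-section area.
Rod cross-section A_rod = π/4 × (3.66 in)² = 10.52 in^2
v = Q_pump / A_rod

v ≈ 2.42 in/s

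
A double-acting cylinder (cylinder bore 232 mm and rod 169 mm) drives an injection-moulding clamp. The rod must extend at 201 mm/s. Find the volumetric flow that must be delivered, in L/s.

Cap-side area A_cap = π/4 × (232 mm)² = 42270 mm^2
Q = A × v

Q ≈ 8.50 L/s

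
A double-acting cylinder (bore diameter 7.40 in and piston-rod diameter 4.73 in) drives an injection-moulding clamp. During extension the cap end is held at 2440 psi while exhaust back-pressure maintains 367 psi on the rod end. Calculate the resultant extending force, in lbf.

F ≈ 95600 lbf

Cap-side area A_cap = π/4 × (7.40 in)² = 43.01 in^2
Rod-side annular area A_ann = π/4 × (7.40² − 4.73²) = 25.44 in^2
Net thrust = P_cap·A_cap − P_rod·A_ann = 1.049e5 lbf − 9335 lbf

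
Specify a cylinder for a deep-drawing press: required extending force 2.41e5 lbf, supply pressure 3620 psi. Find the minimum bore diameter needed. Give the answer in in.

D ≈ 9.21 in

Extension force acts on the full piston face: F = P × (π/4)D².
D = √(4F / (πP)) = √(4 × 2.41e5 lbf / (π × 3620 psi))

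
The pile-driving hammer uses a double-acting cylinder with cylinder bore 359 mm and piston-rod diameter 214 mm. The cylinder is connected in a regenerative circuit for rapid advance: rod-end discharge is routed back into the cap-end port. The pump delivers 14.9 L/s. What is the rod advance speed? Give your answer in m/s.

In regeneration the rod-end outflow joins the pump flow into the cap end, so the net volume the pump must supply per unit advance equals the rod cross-section area.
Rod cross-section A_rod = π/4 × (214 mm)² = 35970 mm^2
v = Q_pump / A_rod

v ≈ 0.414 m/s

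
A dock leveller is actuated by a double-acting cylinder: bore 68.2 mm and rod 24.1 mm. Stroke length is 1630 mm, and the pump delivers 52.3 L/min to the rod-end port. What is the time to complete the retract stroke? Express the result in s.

t ≈ 5.98 s

Rod-side annular area A_ann = π/4 × (68.2² − 24.1²) = 3197 mm^2
Swept volume V = A × L; t = V / Q = A·L / Q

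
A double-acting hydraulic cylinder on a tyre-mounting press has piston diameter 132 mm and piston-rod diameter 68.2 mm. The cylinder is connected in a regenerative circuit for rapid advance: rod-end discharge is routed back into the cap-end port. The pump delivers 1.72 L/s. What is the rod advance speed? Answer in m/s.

In regeneration the rod-end outflow joins the pump flow into the cap end, so the net volume the pump must supply per unit advance equals the rod cross-section area.
Rod cross-section A_rod = π/4 × (68.2 mm)² = 3653 mm^2
v = Q_pump / A_rod

v ≈ 0.471 m/s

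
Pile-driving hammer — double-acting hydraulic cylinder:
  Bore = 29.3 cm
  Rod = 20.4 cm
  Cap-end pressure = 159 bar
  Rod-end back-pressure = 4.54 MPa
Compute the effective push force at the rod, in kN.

F ≈ 914 kN

Cap-side area A_cap = π/4 × (29.3 cm)² = 674.3 cm^2
Rod-side annular area A_ann = π/4 × (29.3² − 20.4²) = 347.4 cm^2
Net thrust = P_cap·A_cap − P_rod·A_ann = 1072 kN − 157.7 kN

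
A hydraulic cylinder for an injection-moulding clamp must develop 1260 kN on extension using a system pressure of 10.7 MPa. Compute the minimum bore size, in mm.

Extension force acts on the full piston face: F = P × (π/4)D².
D = √(4F / (πP)) = √(4 × 1260 kN / (π × 10.7 MPa))

D ≈ 387 mm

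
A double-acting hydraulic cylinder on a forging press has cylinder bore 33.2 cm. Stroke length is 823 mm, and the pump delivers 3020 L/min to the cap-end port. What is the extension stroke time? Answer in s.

t ≈ 1.42 s

Cap-side area A_cap = π/4 × (33.2 cm)² = 865.7 cm^2
Swept volume V = A × L; t = V / Q = A·L / Q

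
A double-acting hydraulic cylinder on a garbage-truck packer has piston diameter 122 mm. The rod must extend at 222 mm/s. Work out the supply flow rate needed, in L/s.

Q ≈ 2.60 L/s

Cap-side area A_cap = π/4 × (122 mm)² = 11690 mm^2
Q = A × v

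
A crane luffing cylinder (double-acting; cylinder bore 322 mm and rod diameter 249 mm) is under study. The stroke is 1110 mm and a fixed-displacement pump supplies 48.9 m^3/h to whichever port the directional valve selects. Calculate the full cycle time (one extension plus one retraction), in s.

Cap-side area A_cap = π/4 × (322 mm)² = 81430 mm^2
Rod-side annular area A_ann = π/4 × (322² − 249²) = 32740 mm^2
t_ext = A_cap·L/Q = 6.655 s
t_ret = A_ann·L/Q = 2.675 s
t_cycle = t_ext + t_ret

t ≈ 9.33 s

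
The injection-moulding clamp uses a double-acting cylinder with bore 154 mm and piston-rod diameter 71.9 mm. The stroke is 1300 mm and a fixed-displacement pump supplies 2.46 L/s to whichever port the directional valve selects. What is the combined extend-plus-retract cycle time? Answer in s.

Cap-side area A_cap = π/4 × (154 mm)² = 18630 mm^2
Rod-side annular area A_ann = π/4 × (154² − 71.9²) = 14570 mm^2
t_ext = A_cap·L/Q = 9.843 s
t_ret = A_ann·L/Q = 7.698 s
t_cycle = t_ext + t_ret

t ≈ 17.5 s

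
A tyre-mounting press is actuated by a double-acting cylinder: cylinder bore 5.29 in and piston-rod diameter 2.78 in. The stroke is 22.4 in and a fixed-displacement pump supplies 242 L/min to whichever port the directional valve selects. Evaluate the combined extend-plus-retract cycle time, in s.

t ≈ 3.45 s

Cap-side area A_cap = π/4 × (5.29 in)² = 21.98 in^2
Rod-side annular area A_ann = π/4 × (5.29² − 2.78²) = 15.91 in^2
t_ext = A_cap·L/Q = 2.000 s
t_ret = A_ann·L/Q = 1.448 s
t_cycle = t_ext + t_ret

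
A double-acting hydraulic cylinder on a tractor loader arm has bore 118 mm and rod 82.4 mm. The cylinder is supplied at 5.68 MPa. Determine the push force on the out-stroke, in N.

Cap-side area A_cap = π/4 × (118 mm)² = 10940 mm^2
F = P × A_cap = 5.68 MPa × A_cap

F ≈ 62100 N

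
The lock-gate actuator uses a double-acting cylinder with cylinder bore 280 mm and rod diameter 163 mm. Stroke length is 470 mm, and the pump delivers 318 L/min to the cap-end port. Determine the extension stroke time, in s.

t ≈ 5.46 s

Cap-side area A_cap = π/4 × (280 mm)² = 61580 mm^2
Swept volume V = A × L; t = V / Q = A·L / Q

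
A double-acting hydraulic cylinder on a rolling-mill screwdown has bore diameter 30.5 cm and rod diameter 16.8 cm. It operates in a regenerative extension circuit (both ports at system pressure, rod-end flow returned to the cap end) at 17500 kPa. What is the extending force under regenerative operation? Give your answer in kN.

F ≈ 388 kN

With equal pressure on both faces, forces on the annular region cancel; the net push is pressure × rod cross-section.
Rod cross-section A_rod = π/4 × (16.8 cm)² = 221.7 cm^2
F = P × A_rod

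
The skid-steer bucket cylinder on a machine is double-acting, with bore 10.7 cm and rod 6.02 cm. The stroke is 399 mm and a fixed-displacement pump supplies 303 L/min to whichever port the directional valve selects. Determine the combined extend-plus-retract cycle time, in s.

Cap-side area A_cap = π/4 × (10.7 cm)² = 89.92 cm^2
Rod-side annular area A_ann = π/4 × (10.7² − 6.02²) = 61.46 cm^2
t_ext = A_cap·L/Q = 0.7105 s
t_ret = A_ann·L/Q = 0.4856 s
t_cycle = t_ext + t_ret

t ≈ 1.20 s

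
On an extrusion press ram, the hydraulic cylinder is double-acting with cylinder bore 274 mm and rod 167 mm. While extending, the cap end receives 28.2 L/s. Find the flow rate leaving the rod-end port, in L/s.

Cap-side area A_cap = π/4 × (274 mm)² = 58960 mm^2
Rod-side annular area A_ann = π/4 × (274² − 167²) = 37060 mm^2
Piston speed v = Q_in/A_cap; rod-end outflow Q_out = v × A_ann = Q_in × A_ann/A_cap.

Q_out ≈ 17.7 L/s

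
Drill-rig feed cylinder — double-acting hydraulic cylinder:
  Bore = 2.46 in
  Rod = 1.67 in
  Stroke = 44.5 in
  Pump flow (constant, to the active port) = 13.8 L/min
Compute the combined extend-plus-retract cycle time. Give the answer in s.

t ≈ 23.2 s

Cap-side area A_cap = π/4 × (2.46 in)² = 4.753 in^2
Rod-side annular area A_ann = π/4 × (2.46² − 1.67²) = 2.563 in^2
t_ext = A_cap·L/Q = 15.07 s
t_ret = A_ann·L/Q = 8.125 s
t_cycle = t_ext + t_ret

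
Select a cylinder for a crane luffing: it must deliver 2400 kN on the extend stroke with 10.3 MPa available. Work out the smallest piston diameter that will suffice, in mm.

Extension force acts on the full piston face: F = P × (π/4)D².
D = √(4F / (πP)) = √(4 × 2400 kN / (π × 10.3 MPa))

D ≈ 545 mm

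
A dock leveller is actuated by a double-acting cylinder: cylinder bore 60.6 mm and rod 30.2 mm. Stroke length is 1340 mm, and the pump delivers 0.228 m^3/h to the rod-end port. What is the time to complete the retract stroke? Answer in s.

Rod-side annular area A_ann = π/4 × (60.6² − 30.2²) = 2168 mm^2
Swept volume V = A × L; t = V / Q = A·L / Q

t ≈ 45.9 s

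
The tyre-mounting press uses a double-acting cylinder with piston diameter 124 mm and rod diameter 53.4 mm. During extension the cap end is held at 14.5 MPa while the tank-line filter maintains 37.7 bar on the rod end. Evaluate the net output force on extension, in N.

Cap-side area A_cap = π/4 × (124 mm)² = 12080 mm^2
Rod-side annular area A_ann = π/4 × (124² − 53.4²) = 9837 mm^2
Net thrust = P_cap·A_cap − P_rod·A_ann = 1.751e5 N − 37080 N

F ≈ 1.38e5 N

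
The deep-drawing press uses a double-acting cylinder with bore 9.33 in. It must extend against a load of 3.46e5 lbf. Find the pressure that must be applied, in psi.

P ≈ 5060 psi

Cap-side area A_cap = π/4 × (9.33 in)² = 68.37 in^2
P = F / A = 3.46e5 lbf / A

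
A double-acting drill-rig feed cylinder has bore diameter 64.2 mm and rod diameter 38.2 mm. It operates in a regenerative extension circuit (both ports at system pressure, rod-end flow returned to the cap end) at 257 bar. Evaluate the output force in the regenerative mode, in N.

With equal pressure on both faces, forces on the annular region cancel; the net push is pressure × rod cross-section.
Rod cross-section A_rod = π/4 × (38.2 mm)² = 1146 mm^2
F = P × A_rod

F ≈ 29500 N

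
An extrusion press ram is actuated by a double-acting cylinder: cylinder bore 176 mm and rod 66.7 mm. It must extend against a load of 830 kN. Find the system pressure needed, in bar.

P ≈ 341 bar

Cap-side area A_cap = π/4 × (176 mm)² = 24330 mm^2
P = F / A = 830 kN / A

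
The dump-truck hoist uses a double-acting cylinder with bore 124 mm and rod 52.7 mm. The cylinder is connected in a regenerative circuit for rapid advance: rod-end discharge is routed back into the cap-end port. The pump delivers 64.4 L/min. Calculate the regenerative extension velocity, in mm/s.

v ≈ 492 mm/s

In regeneration the rod-end outflow joins the pump flow into the cap end, so the net volume the pump must supply per unit advance equals the rod cross-section area.
Rod cross-section A_rod = π/4 × (52.7 mm)² = 2181 mm^2
v = Q_pump / A_rod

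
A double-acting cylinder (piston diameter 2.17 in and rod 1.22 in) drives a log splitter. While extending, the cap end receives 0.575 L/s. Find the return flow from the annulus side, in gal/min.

Cap-side area A_cap = π/4 × (2.17 in)² = 3.698 in^2
Rod-side annular area A_ann = π/4 × (2.17² − 1.22²) = 2.529 in^2
Piston speed v = Q_in/A_cap; rod-end outflow Q_out = v × A_ann = Q_in × A_ann/A_cap.

Q_out ≈ 6.23 gal/min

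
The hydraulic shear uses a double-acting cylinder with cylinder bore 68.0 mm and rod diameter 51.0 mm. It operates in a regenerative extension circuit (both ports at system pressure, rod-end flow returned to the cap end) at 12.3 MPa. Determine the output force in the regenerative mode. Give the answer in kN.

With equal pressure on both faces, forces on the annular region cancel; the net push is pressure × rod cross-section.
Rod cross-section A_rod = π/4 × (51.0 mm)² = 2043 mm^2
F = P × A_rod

F ≈ 25.1 kN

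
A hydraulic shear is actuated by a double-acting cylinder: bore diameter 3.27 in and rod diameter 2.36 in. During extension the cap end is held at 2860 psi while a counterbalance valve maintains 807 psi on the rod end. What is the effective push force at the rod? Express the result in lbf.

F ≈ 20800 lbf

Cap-side area A_cap = π/4 × (3.27 in)² = 8.398 in^2
Rod-side annular area A_ann = π/4 × (3.27² − 2.36²) = 4.024 in^2
Net thrust = P_cap·A_cap − P_rod·A_ann = 24020 lbf − 3247 lbf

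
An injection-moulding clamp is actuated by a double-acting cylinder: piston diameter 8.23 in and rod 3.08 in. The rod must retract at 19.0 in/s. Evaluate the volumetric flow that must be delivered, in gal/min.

Q ≈ 226 gal/min

Rod-side annular area A_ann = π/4 × (8.23² − 3.08²) = 45.75 in^2
Q = A × v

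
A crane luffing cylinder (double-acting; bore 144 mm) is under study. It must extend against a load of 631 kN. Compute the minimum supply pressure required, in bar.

Cap-side area A_cap = π/4 × (144 mm)² = 16290 mm^2
P = F / A = 631 kN / A

P ≈ 387 bar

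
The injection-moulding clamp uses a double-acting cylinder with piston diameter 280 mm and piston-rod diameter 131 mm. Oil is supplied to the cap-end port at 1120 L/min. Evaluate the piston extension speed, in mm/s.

v ≈ 303 mm/s

Cap-side area A_cap = π/4 × (280 mm)² = 61580 mm^2
v = Q / A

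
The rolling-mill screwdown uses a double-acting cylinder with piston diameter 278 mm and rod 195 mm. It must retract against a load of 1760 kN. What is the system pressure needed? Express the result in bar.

P ≈ 571 bar

Rod-side annular area A_ann = π/4 × (278² − 195²) = 30830 mm^2
Retraction: pressure acts on the annular area.
P = F / A = 1760 kN / A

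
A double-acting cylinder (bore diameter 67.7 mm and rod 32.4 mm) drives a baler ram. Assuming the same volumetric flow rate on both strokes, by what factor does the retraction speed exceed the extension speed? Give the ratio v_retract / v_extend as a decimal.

v_ret/v_ext ≈ 1.30

Cap-side area A_cap = π/4 × (67.7 mm)² = 3600 mm^2
Rod-side annular area A_ann = π/4 × (67.7² − 32.4²) = 2775 mm^2
For equal Q, v ∝ 1/A, so v_ret/v_ext = A_cap/A_ann.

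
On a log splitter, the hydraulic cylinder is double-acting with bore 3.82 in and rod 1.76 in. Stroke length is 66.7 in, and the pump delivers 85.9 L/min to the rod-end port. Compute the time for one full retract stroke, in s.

Rod-side annular area A_ann = π/4 × (3.82² − 1.76²) = 9.028 in^2
Swept volume V = A × L; t = V / Q = A·L / Q

t ≈ 6.89 s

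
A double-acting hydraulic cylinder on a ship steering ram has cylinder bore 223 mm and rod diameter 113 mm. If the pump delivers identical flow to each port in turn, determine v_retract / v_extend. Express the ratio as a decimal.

Cap-side area A_cap = π/4 × (223 mm)² = 39060 mm^2
Rod-side annular area A_ann = π/4 × (223² − 113²) = 29030 mm^2
For equal Q, v ∝ 1/A, so v_ret/v_ext = A_cap/A_ann.

v_ret/v_ext ≈ 1.35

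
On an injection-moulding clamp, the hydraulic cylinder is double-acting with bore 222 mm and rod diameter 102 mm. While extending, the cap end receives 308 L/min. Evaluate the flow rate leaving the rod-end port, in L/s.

Q_out ≈ 4.05 L/s

Cap-side area A_cap = π/4 × (222 mm)² = 38710 mm^2
Rod-side annular area A_ann = π/4 × (222² − 102²) = 30540 mm^2
Piston speed v = Q_in/A_cap; rod-end outflow Q_out = v × A_ann = Q_in × A_ann/A_cap.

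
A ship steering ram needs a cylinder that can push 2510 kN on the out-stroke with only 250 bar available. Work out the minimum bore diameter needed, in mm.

Extension force acts on the full piston face: F = P × (π/4)D².
D = √(4F / (πP)) = √(4 × 2510 kN / (π × 250 bar))

D ≈ 358 mm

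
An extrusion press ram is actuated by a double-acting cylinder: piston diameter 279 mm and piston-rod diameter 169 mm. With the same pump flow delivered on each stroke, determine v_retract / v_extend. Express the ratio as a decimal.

Cap-side area A_cap = π/4 × (279 mm)² = 61140 mm^2
Rod-side annular area A_ann = π/4 × (279² − 169²) = 38700 mm^2
For equal Q, v ∝ 1/A, so v_ret/v_ext = A_cap/A_ann.

v_ret/v_ext ≈ 1.58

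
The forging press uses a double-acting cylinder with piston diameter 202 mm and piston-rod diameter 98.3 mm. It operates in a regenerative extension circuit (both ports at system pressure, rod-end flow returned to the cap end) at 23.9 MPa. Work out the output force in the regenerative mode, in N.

F ≈ 1.81e5 N

With equal pressure on both faces, forces on the annular region cancel; the net push is pressure × rod cross-section.
Rod cross-section A_rod = π/4 × (98.3 mm)² = 7589 mm^2
F = P × A_rod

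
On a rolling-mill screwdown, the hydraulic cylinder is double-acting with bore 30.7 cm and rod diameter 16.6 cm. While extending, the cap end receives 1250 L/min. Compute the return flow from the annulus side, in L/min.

Cap-side area A_cap = π/4 × (30.7 cm)² = 740.2 cm^2
Rod-side annular area A_ann = π/4 × (30.7² − 16.6²) = 523.8 cm^2
Piston speed v = Q_in/A_cap; rod-end outflow Q_out = v × A_ann = Q_in × A_ann/A_cap.

Q_out ≈ 885 L/min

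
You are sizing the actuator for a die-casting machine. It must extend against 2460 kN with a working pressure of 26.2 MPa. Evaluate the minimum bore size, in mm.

Extension force acts on the full piston face: F = P × (π/4)D².
D = √(4F / (πP)) = √(4 × 2460 kN / (π × 26.2 MPa))

D ≈ 346 mm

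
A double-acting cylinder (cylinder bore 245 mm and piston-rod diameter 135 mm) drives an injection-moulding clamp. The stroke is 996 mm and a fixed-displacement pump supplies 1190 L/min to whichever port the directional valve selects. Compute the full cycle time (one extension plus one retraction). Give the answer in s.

t ≈ 4.02 s

Cap-side area A_cap = π/4 × (245 mm)² = 47140 mm^2
Rod-side annular area A_ann = π/4 × (245² − 135²) = 32830 mm^2
t_ext = A_cap·L/Q = 2.367 s
t_ret = A_ann·L/Q = 1.649 s
t_cycle = t_ext + t_ret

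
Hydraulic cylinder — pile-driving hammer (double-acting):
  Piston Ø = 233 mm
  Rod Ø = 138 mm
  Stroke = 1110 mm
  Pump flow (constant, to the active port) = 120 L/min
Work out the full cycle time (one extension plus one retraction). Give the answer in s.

t ≈ 39.0 s

Cap-side area A_cap = π/4 × (233 mm)² = 42640 mm^2
Rod-side annular area A_ann = π/4 × (233² − 138²) = 27680 mm^2
t_ext = A_cap·L/Q = 23.66 s
t_ret = A_ann·L/Q = 15.36 s
t_cycle = t_ext + t_ret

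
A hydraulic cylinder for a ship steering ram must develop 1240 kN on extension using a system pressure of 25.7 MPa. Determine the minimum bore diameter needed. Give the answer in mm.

D ≈ 248 mm

Extension force acts on the full piston face: F = P × (π/4)D².
D = √(4F / (πP)) = √(4 × 1240 kN / (π × 25.7 MPa))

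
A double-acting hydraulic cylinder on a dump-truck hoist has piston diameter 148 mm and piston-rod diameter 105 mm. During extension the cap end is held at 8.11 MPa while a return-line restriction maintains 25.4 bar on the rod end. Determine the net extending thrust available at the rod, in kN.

Cap-side area A_cap = π/4 × (148 mm)² = 17200 mm^2
Rod-side annular area A_ann = π/4 × (148² − 105²) = 8544 mm^2
Net thrust = P_cap·A_cap − P_rod·A_ann = 139.5 kN − 21.70 kN

F ≈ 118 kN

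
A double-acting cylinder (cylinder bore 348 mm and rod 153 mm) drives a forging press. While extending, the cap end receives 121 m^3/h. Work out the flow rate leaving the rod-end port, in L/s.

Cap-side area A_cap = π/4 × (348 mm)² = 95110 mm^2
Rod-side annular area A_ann = π/4 × (348² − 153²) = 76730 mm^2
Piston speed v = Q_in/A_cap; rod-end outflow Q_out = v × A_ann = Q_in × A_ann/A_cap.

Q_out ≈ 27.1 L/s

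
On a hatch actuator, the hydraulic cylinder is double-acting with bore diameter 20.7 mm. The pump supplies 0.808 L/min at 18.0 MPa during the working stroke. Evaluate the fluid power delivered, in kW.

Hydraulic power = P × Q

W ≈ 0.242 kW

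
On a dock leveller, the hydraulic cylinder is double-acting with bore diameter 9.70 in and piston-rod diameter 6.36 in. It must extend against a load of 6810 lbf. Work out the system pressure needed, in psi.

P ≈ 92.2 psi

Cap-side area A_cap = π/4 × (9.70 in)² = 73.90 in^2
P = F / A = 6810 lbf / A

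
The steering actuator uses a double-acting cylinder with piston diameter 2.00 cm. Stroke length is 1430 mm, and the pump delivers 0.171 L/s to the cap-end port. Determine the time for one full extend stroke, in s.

t ≈ 2.63 s

Cap-side area A_cap = π/4 × (2.00 cm)² = 3.142 cm^2
Swept volume V = A × L; t = V / Q = A·L / Q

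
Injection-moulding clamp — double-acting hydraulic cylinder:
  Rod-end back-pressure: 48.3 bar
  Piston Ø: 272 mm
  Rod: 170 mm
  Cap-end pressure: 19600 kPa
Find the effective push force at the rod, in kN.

F ≈ 968 kN

Cap-side area A_cap = π/4 × (272 mm)² = 58110 mm^2
Rod-side annular area A_ann = π/4 × (272² − 170²) = 35410 mm^2
Net thrust = P_cap·A_cap − P_rod·A_ann = 1139 kN − 171.0 kN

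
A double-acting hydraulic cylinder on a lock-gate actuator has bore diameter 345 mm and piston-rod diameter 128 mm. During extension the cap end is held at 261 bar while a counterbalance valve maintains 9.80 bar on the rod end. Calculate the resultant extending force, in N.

F ≈ 2.36e6 N

Cap-side area A_cap = π/4 × (345 mm)² = 93480 mm^2
Rod-side annular area A_ann = π/4 × (345² − 128²) = 80610 mm^2
Net thrust = P_cap·A_cap − P_rod·A_ann = 2.440e6 N − 79000 N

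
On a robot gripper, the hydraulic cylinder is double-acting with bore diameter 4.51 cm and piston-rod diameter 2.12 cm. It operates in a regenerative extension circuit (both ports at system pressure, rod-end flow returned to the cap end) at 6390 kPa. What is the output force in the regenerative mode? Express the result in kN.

F ≈ 2.26 kN

With equal pressure on both faces, forces on the annular region cancel; the net push is pressure × rod cross-section.
Rod cross-section A_rod = π/4 × (2.12 cm)² = 3.530 cm^2
F = P × A_rod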